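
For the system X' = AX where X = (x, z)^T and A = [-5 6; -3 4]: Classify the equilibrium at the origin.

A = [[-5,6],[-3,4]]; det(A-λI) = λ^2 + λ - 2.
λ = 1, -2: opposite signs.

saddle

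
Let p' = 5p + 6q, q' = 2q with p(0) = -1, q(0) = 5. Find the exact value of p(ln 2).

248

A = [[5,6],[0,2]]; eigenvalues λ = 5, 2.
Eigenvectors: (-1,0) for λ=5, (-2,1) for λ=2.
From the initial condition, c_1 = -9, c_2 = 5.
p(ln 2) = (-9)(2^5)(-1) + (5)(2^2)(-2) = 248.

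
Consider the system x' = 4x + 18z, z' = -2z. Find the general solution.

x(t) = -3K_1e^(-2t) - K_2e^(4t), z(t) = K_1e^(-2t)

Coefficient matrix A = [[4, 18], [0, -2]].
Characteristic polynomial det(A - λI) = λ^2 - 2λ - 8 = 0.
Eigenvalues λ = -2, 4.
For λ=-2: (A-λI) row 1 is [6, 18], so an eigenvector is (-3, 1).
For λ=4: (A-λI) row 1 is [0, 18], so an eigenvector is (-1, 0).
General solution: K_1e^(-2t)(-3,1) + K_2e^(4t)(-1,0).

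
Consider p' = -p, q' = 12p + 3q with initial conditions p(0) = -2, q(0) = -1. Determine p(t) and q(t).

p(t) = -2e^(-t), q(t) = -7e^(3t) + 6e^(-t)

Coefficient matrix A = [[-1, 0], [12, 3]].
Characteristic polynomial det(A - λI) = λ^2 - 2λ - 3 = 0.
Eigenvalues λ = -1, 3.
For λ=-1: (A-λI) row 2 is [12, 4], so an eigenvector is (1, -3).
For λ=3: (A-λI) row 1 is [-4, 0], so an eigenvector is (0, -1).
General solution: C_1e^(-t)(1,-3) + C_2e^(3t)(0,-1).
Applying p(0)=-2, q(0)=-1 gives C_1=-2, C_2=7.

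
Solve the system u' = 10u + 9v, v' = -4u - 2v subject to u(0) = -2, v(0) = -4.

u(t) = -48te^(4t) - 2e^(4t), v(t) = 32te^(4t) - 4e^(4t)

Coefficient matrix A = [[10, 9], [-4, -2]].
Characteristic polynomial det(A - λI) = λ^2 - 8λ + 16 = 0.
Single eigenvalue λ = 4 with algebraic multiplicity 2.
Eigenvector v = (-3,2); generalized eigenvector w with (A-λI)w=v is (1,-1).
General solution: e^(4t)[K_1·v + K_2·(t·v + w)].
Applying u(0)=-2, v(0)=-4 gives K_1=6, K_2=16.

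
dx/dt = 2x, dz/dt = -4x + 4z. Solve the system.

x(t) = -C_1e^(2t), z(t) = -2C_1e^(2t) - C_2e^(4t)

Coefficient matrix A = [[2, 0], [-4, 4]].
Characteristic polynomial det(A - λI) = λ^2 - 6λ + 8 = 0.
Eigenvalues λ = 2, 4.
For λ=2: (A-λI) row 2 is [-4, 2], so an eigenvector is (-1, -2).
For λ=4: (A-λI) row 1 is [-2, 0], so an eigenvector is (0, -1).
General solution: C_1e^(2t)(-1,-2) + C_2e^(4t)(0,-1).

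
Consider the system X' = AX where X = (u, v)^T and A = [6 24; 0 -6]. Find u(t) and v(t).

u(t) = -2c_1e^(-6t) + c_2e^(6t), v(t) = c_1e^(-6t)

Coefficient matrix A = [[6, 24], [0, -6]].
Characteristic polynomial det(A - λI) = λ^2 - 36 = 0.
Eigenvalues λ = -6, 6.
For λ=-6: (A-λI) row 1 is [12, 24], so an eigenvector is (-2, 1).
For λ=6: (A-λI) row 1 is [0, 24], so an eigenvector is (1, 0).
General solution: c_1e^(-6t)(-2,1) + c_2e^(6t)(1,0).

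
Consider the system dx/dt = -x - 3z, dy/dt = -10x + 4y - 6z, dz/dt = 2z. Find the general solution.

x(t) = c_1e^(-t) - c_3e^(2t), y(t) = 2c_1e^(-t) - c_2e^(4t) - 2c_3e^(2t), z(t) = c_3e^(2t)

Coefficient matrix A = [[-1, 0, -3], [-10, 4, -6], [0, 0, 2]].
det(A - λI) = 0 gives eigenvalues λ = -1, 4, 2.
For λ=-1: eigenvector (1,2,0).
For λ=4: eigenvector (0,-1,0).
For λ=2: eigenvector (-1,-2,1).
General solution: c_1e^(-t)(1,2,0) + c_2e^(4t)(0,-1,0) + c_3e^(2t)(-1,-2,1).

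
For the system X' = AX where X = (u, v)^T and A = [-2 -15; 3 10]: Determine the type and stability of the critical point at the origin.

unstable spiral

A = [[-2,-15],[3,10]]; det(A-λI) = λ^2 - 8λ + 25.
λ = 4 ± 3i: positive real part.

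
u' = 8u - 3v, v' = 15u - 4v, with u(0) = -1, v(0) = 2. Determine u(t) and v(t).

u(t) = -4e^(2t)sin(3t) - e^(2t)cos(3t), v(t) = -9e^(2t)sin(3t) + 2e^(2t)cos(3t)

Coefficient matrix A = [[8, -3], [15, -4]].
Characteristic polynomial det(A - λI) = λ^2 - 4λ + 13 = 0.
Eigenvalues λ = 2 ± 3i (complex conjugate pair).
For λ=2+3i: an eigenvector is (1,2) - i(0,1) = (1, 2 - i).
A real fundamental pair from Re and Im of e^((2+3i)t)v: X_1 = e^(2t)(cos(3t)·(1,2) + sin(3t)·(0,1)), X_2 = e^(2t)(sin(3t)·(1,2) - cos(3t)·(0,1)).
General solution: c_1X_1 + c_2X_2.
Applying u(0)=-1, v(0)=2 gives c_1=-1, c_2=-4.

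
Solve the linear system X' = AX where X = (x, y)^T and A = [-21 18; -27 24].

Coefficient matrix A = [[-21, 18], [-27, 24]].
Characteristic polynomial det(A - λI) = λ^2 - 3λ - 18 = 0.
Eigenvalues λ = 6, -3.
For λ=6: (A-λI) row 1 is [-27, 18], so an eigenvector is (-2, -3).
For λ=-3: (A-λI) row 1 is [-18, 18], so an eigenvector is (1, 1).
General solution: c_1e^(6t)(-2,-3) + c_2e^(-3t)(1,1).

x(t) = -2c_1e^(6t) + c_2e^(-3t), y(t) = -3c_1e^(6t) + c_2e^(-3t)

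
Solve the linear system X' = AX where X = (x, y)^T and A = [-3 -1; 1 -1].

Coefficient matrix A = [[-3, -1], [1, -1]].
Characteristic polynomial det(A - λI) = λ^2 + 4λ + 4 = 0.
Single eigenvalue λ = -2 with algebraic multiplicity 2.
Eigenvector v = (1,-1); generalized eigenvector w with (A-λI)w=v is (-1,0).
General solution: e^(-2t)[c_1·v + c_2·(t·v + w)].

x(t) = c_1e^(-2t) + c_2te^(-2t) - c_2e^(-2t), y(t) = -c_1e^(-2t) - c_2te^(-2t)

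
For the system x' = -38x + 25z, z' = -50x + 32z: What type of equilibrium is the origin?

A = [[-38,25],[-50,32]]; det(A-λI) = λ^2 + 6λ + 34.
λ = -3 ± 5i: negative real part.

stable spiral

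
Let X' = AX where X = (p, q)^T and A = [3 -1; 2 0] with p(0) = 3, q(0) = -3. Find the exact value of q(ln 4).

96

A = [[3,-1],[2,0]]; eigenvalues λ = 1, 2.
Eigenvectors: (-1,-2) for λ=1, (1,1) for λ=2.
From the initial condition, c_1 = 6, c_2 = 9.
q(ln 4) = (6)(4^1)(-2) + (9)(4^2)(1) = 96.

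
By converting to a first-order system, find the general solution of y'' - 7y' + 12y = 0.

y(t) = c_1e^(3t) + c_2e^(4t)

Let x_1 = y, x_2 = y'. Then x_1' = x_2 and x_2' = -12x_1 + 7x_2.
A = [[0,1],[-12,7]]; det(A-λI) = λ^2 - 7λ + 12.
Eigenvalues λ = 3, 4 with eigenvectors (1,3), (1,4).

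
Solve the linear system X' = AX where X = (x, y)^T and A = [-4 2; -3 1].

x(t) = -C_1e^(-2t) + 2C_2e^(-t), y(t) = -C_1e^(-2t) + 3C_2e^(-t)

Coefficient matrix A = [[-4, 2], [-3, 1]].
Characteristic polynomial det(A - λI) = λ^2 + 3λ + 2 = 0.
Eigenvalues λ = -2, -1.
For λ=-2: (A-λI) row 1 is [-2, 2], so an eigenvector is (-1, -1).
For λ=-1: (A-λI) row 1 is [-3, 2], so an eigenvector is (2, 3).
General solution: C_1e^(-2t)(-1,-1) + C_2e^(-t)(2,3).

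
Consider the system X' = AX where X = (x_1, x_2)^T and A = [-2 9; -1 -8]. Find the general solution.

x_1(t) = 3C_1e^(-5t) + 3C_2te^(-5t) - 2C_2e^(-5t), x_2(t) = -C_1e^(-5t) - C_2te^(-5t) + C_2e^(-5t)

Coefficient matrix A = [[-2, 9], [-1, -8]].
Characteristic polynomial det(A - λI) = λ^2 + 10λ + 25 = 0.
Single eigenvalue λ = -5 with algebraic multiplicity 2.
Eigenvector v = (3,-1); generalized eigenvector w with (A-λI)w=v is (-2,1).
General solution: e^(-5t)[C_1·v + C_2·(t·v + w)].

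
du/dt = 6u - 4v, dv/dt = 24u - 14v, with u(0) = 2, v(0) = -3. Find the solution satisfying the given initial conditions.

Coefficient matrix A = [[6, -4], [24, -14]].
Characteristic polynomial det(A - λI) = λ^2 + 8λ + 12 = 0.
Eigenvalues λ = -6, -2.
For λ=-6: (A-λI) row 1 is [12, -4], so an eigenvector is (-1, -3).
For λ=-2: (A-λI) row 1 is [8, -4], so an eigenvector is (-1, -2).
General solution: c_1e^(-6t)(-1,-3) + c_2e^(-2t)(-1,-2).
Applying u(0)=2, v(0)=-3 gives c_1=7, c_2=-9.

u(t) = 9e^(-2t) - 7e^(-6t), v(t) = 18e^(-2t) - 21e^(-6t)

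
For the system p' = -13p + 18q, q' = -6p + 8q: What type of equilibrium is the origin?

stable node

A = [[-13,18],[-6,8]]; det(A-λI) = λ^2 + 5λ + 4.
λ = -4, -1: both negative.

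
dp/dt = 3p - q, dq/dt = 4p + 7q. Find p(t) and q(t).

p(t) = C_1e^(5t) + C_2te^(5t) + C_2e^(5t), q(t) = -2C_1e^(5t) - 2C_2te^(5t) - 3C_2e^(5t)

Coefficient matrix A = [[3, -1], [4, 7]].
Characteristic polynomial det(A - λI) = λ^2 - 10λ + 25 = 0.
Single eigenvalue λ = 5 with algebraic multiplicity 2.
Eigenvector v = (1,-2); generalized eigenvector w with (A-λI)w=v is (1,-3).
General solution: e^(5t)[C_1·v + C_2·(t·v + w)].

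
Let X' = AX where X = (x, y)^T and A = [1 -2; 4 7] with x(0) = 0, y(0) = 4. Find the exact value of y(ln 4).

7936

A = [[1,-2],[4,7]]; eigenvalues λ = 5, 3.
Eigenvectors: (-1,2) for λ=5, (-1,1) for λ=3.
From the initial condition, c_1 = 4, c_2 = -4.
y(ln 4) = (4)(4^5)(2) + (-4)(4^3)(1) = 7936.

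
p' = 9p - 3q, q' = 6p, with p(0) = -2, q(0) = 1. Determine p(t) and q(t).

Coefficient matrix A = [[9, -3], [6, 0]].
Characteristic polynomial det(A - λI) = λ^2 - 9λ + 18 = 0.
Eigenvalues λ = 6, 3.
For λ=6: (A-λI) row 1 is [3, -3], so an eigenvector is (1, 1).
For λ=3: (A-λI) row 1 is [6, -3], so an eigenvector is (-1, -2).
General solution: K_1e^(6t)(1,1) + K_2e^(3t)(-1,-2).
Applying p(0)=-2, q(0)=1 gives K_1=-5, K_2=-3.

p(t) = -5e^(6t) + 3e^(3t), q(t) = -5e^(6t) + 6e^(3t)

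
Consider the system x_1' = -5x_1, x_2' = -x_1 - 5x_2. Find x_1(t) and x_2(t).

Coefficient matrix A = [[-5, 0], [-1, -5]].
Characteristic polynomial det(A - λI) = λ^2 + 10λ + 25 = 0.
Single eigenvalue λ = -5 with algebraic multiplicity 2.
Eigenvector v = (0,-1); generalized eigenvector w with (A-λI)w=v is (1,-3).
General solution: e^(-5t)[C_1·v + C_2·(t·v + w)].

x_1(t) = C_2e^(-5t), x_2(t) = -C_1e^(-5t) - C_2te^(-5t) - 3C_2e^(-5t)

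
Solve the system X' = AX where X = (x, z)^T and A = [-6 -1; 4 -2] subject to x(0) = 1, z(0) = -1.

x(t) = -te^(-4t) + e^(-4t), z(t) = 2te^(-4t) - e^(-4t)

Coefficient matrix A = [[-6, -1], [4, -2]].
Characteristic polynomial det(A - λI) = λ^2 + 8λ + 16 = 0.
Single eigenvalue λ = -4 with algebraic multiplicity 2.
Eigenvector v = (1,-2); generalized eigenvector w with (A-λI)w=v is (-2,3).
General solution: e^(-4t)[c_1·v + c_2·(t·v + w)].
Applying x(0)=1, z(0)=-1 gives c_1=-1, c_2=-1.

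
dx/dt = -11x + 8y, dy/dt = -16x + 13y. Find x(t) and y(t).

x(t) = -C_1e^(-3t) - C_2e^(5t), y(t) = -C_1e^(-3t) - 2C_2e^(5t)

Coefficient matrix A = [[-11, 8], [-16, 13]].
Characteristic polynomial det(A - λI) = λ^2 - 2λ - 15 = 0.
Eigenvalues λ = -3, 5.
For λ=-3: (A-λI) row 1 is [-8, 8], so an eigenvector is (-1, -1).
For λ=5: (A-λI) row 1 is [-16, 8], so an eigenvector is (-1, -2).
General solution: C_1e^(-3t)(-1,-1) + C_2e^(5t)(-1,-2).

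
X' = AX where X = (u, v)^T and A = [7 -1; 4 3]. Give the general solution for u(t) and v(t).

Coefficient matrix A = [[7, -1], [4, 3]].
Characteristic polynomial det(A - λI) = λ^2 - 10λ + 25 = 0.
Single eigenvalue λ = 5 with algebraic multiplicity 2.
Eigenvector v = (1,2); generalized eigenvector w with (A-λI)w=v is (1,1).
General solution: e^(5t)[K_1·v + K_2·(t·v + w)].

u(t) = K_1e^(5t) + K_2te^(5t) + K_2e^(5t), v(t) = 2K_1e^(5t) + 2K_2te^(5t) + K_2e^(5t)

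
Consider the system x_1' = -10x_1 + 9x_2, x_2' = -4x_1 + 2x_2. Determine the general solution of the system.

Coefficient matrix A = [[-10, 9], [-4, 2]].
Characteristic polynomial det(A - λI) = λ^2 + 8λ + 16 = 0.
Single eigenvalue λ = -4 with algebraic multiplicity 2.
Eigenvector v = (-3,-2); generalized eigenvector w with (A-λI)w=v is (2,1).
General solution: e^(-4t)[K_1·v + K_2·(t·v + w)].

x_1(t) = -3K_1e^(-4t) - 3K_2te^(-4t) + 2K_2e^(-4t), x_2(t) = -2K_1e^(-4t) - 2K_2te^(-4t) + K_2e^(-4t)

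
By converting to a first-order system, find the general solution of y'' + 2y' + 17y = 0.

y(t) = C_1e^(-t)cos(4t) + C_2e^(-t)sin(4t)

Let x_1 = y, x_2 = y'. Then x_1' = x_2 and x_2' = -17x_1 - 2x_2.
A = [[0,1],[-17,-2]]; det(A-λI) = λ^2 + 2λ + 17.
Eigenvalues λ = -1 ± 4i.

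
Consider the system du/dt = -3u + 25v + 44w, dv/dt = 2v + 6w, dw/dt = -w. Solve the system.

Coefficient matrix A = [[-3, 25, 44], [0, 2, 6], [0, 0, -1]].
det(A - λI) = 0 gives eigenvalues λ = -3, -1, 2.
For λ=-3: eigenvector (1,0,0).
For λ=-1: eigenvector (-3,-2,1).
For λ=2: eigenvector (5,1,0).
General solution: c_1e^(-3t)(1,0,0) + c_2e^(-t)(-3,-2,1) + c_3e^(2t)(5,1,0).

u(t) = c_1e^(-3t) - 3c_2e^(-t) + 5c_3e^(2t), v(t) = -2c_2e^(-t) + c_3e^(2t), w(t) = c_2e^(-t)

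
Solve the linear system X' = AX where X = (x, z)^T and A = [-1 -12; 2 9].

Coefficient matrix A = [[-1, -12], [2, 9]].
Characteristic polynomial det(A - λI) = λ^2 - 8λ + 15 = 0.
Eigenvalues λ = 3, 5.
For λ=3: (A-λI) row 1 is [-4, -12], so an eigenvector is (-3, 1).
For λ=5: (A-λI) row 1 is [-6, -12], so an eigenvector is (2, -1).
General solution: C_1e^(3t)(-3,1) + C_2e^(5t)(2,-1).

x(t) = -3C_1e^(3t) + 2C_2e^(5t), z(t) = C_1e^(3t) - C_2e^(5t)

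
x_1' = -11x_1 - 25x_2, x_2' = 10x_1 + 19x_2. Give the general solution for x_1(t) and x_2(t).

Coefficient matrix A = [[-11, -25], [10, 19]].
Characteristic polynomial det(A - λI) = λ^2 - 8λ + 41 = 0.
Eigenvalues λ = 4 ± 5i (complex conjugate pair).
For λ=4+5i: an eigenvector is (-1,1) - i(-2,1) = (-1 + 2i, 1 - i).
A real fundamental pair from Re and Im of e^((4+5i)t)v: X_1 = e^(4t)(cos(5t)·(-1,1) + sin(5t)·(-2,1)), X_2 = e^(4t)(sin(5t)·(-1,1) - cos(5t)·(-2,1)).
General solution: C_1X_1 + C_2X_2.

x_1(t) = -2C_1e^(4t)sin(5t) - C_1e^(4t)cos(5t) - C_2e^(4t)sin(5t) + 2C_2e^(4t)cos(5t), x_2(t) = C_1e^(4t)sin(5t) + C_1e^(4t)cos(5t) + C_2e^(4t)sin(5t) - C_2e^(4t)cos(5t)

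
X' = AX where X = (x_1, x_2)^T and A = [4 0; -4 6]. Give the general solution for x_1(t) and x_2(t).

x_1(t) = K_2e^(4t), x_2(t) = -K_1e^(6t) + 2K_2e^(4t)

Coefficient matrix A = [[4, 0], [-4, 6]].
Characteristic polynomial det(A - λI) = λ^2 - 10λ + 24 = 0.
Eigenvalues λ = 6, 4.
For λ=6: (A-λI) row 1 is [-2, 0], so an eigenvector is (0, -1).
For λ=4: (A-λI) row 2 is [-4, 2], so an eigenvector is (1, 2).
General solution: K_1e^(6t)(0,-1) + K_2e^(4t)(1,2).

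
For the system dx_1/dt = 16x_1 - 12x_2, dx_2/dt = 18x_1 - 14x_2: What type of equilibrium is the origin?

saddle

A = [[16,-12],[18,-14]]; det(A-λI) = λ^2 - 2λ - 8.
λ = -2, 4: opposite signs.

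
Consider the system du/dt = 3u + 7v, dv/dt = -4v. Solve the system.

Coefficient matrix A = [[3, 7], [0, -4]].
Characteristic polynomial det(A - λI) = λ^2 + λ - 12 = 0.
Eigenvalues λ = 3, -4.
For λ=3: (A-λI) row 1 is [0, 7], so an eigenvector is (-1, 0).
For λ=-4: (A-λI) row 1 is [7, 7], so an eigenvector is (1, -1).
General solution: C_1e^(3t)(-1,0) + C_2e^(-4t)(1,-1).

u(t) = -C_1e^(3t) + C_2e^(-4t), v(t) = -C_2e^(-4t)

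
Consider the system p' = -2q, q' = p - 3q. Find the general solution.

Coefficient matrix A = [[0, -2], [1, -3]].
Characteristic polynomial det(A - λI) = λ^2 + 3λ + 2 = 0.
Eigenvalues λ = -1, -2.
For λ=-1: (A-λI) row 1 is [1, -2], so an eigenvector is (-2, -1).
For λ=-2: (A-λI) row 1 is [2, -2], so an eigenvector is (-1, -1).
General solution: C_1e^(-t)(-2,-1) + C_2e^(-2t)(-1,-1).

p(t) = -2C_1e^(-t) - C_2e^(-2t), q(t) = -C_1e^(-t) - C_2e^(-2t)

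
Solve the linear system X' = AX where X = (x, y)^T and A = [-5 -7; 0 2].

Coefficient matrix A = [[-5, -7], [0, 2]].
Characteristic polynomial det(A - λI) = λ^2 + 3λ - 10 = 0.
Eigenvalues λ = -5, 2.
For λ=-5: (A-λI) row 1 is [0, -7], so an eigenvector is (-1, 0).
For λ=2: (A-λI) row 1 is [-7, -7], so an eigenvector is (1, -1).
General solution: c_1e^(-5t)(-1,0) + c_2e^(2t)(1,-1).

x(t) = -c_1e^(-5t) + c_2e^(2t), y(t) = -c_2e^(2t)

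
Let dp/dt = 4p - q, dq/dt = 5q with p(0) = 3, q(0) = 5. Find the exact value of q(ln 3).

1215

A = [[4,-1],[0,5]]; eigenvalues λ = 5, 4.
Eigenvectors: (1,-1) for λ=5, (1,0) for λ=4.
From the initial condition, c_1 = -5, c_2 = 8.
q(ln 3) = (-5)(3^5)(-1) + (8)(3^4)(0) = 1215.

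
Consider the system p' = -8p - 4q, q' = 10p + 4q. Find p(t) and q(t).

Coefficient matrix A = [[-8, -4], [10, 4]].
Characteristic polynomial det(A - λI) = λ^2 + 4λ + 8 = 0.
Eigenvalues λ = -2 ± 2i (complex conjugate pair).
For λ=-2+2i: an eigenvector is (1,-2) - i(1,-1) = (1 - i, -2 + i).
A real fundamental pair from Re and Im of e^((-2+2i)t)v: X_1 = e^(-2t)(cos(2t)·(1,-2) + sin(2t)·(1,-1)), X_2 = e^(-2t)(sin(2t)·(1,-2) - cos(2t)·(1,-1)).
General solution: c_1X_1 + c_2X_2.

p(t) = c_1e^(-2t)sin(2t) + c_1e^(-2t)cos(2t) + c_2e^(-2t)sin(2t) - c_2e^(-2t)cos(2t), q(t) = -c_1e^(-2t)sin(2t) - 2c_1e^(-2t)cos(2t) - 2c_2e^(-2t)sin(2t) + c_2e^(-2t)cos(2t)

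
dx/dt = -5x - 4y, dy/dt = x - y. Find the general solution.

x(t) = 2K_1e^(-3t) + 2K_2te^(-3t) + K_2e^(-3t), y(t) = -K_1e^(-3t) - K_2te^(-3t) - K_2e^(-3t)

Coefficient matrix A = [[-5, -4], [1, -1]].
Characteristic polynomial det(A - λI) = λ^2 + 6λ + 9 = 0.
Single eigenvalue λ = -3 with algebraic multiplicity 2.
Eigenvector v = (2,-1); generalized eigenvector w with (A-λI)w=v is (1,-1).
General solution: e^(-3t)[K_1·v + K_2·(t·v + w)].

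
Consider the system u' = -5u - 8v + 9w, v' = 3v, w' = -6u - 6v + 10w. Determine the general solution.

u(t) = K_1e^(3t) + 3K_2e^(t) + K_3e^(4t), v(t) = -K_1e^(3t), w(t) = 2K_2e^(t) + K_3e^(4t)

Coefficient matrix A = [[-5, -8, 9], [0, 3, 0], [-6, -6, 10]].
det(A - λI) = 0 gives eigenvalues λ = 3, 1, 4.
For λ=3: eigenvector (1,-1,0).
For λ=1: eigenvector (3,0,2).
For λ=4: eigenvector (1,0,1).
General solution: K_1e^(3t)(1,-1,0) + K_2e^(t)(3,0,2) + K_3e^(4t)(1,0,1).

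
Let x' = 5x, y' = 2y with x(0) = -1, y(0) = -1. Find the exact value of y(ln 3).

A = [[5,0],[0,2]]; eigenvalues λ = 2, 5.
Eigenvectors: (0,-1) for λ=2, (1,0) for λ=5.
From the initial condition, c_1 = 1, c_2 = -1.
y(ln 3) = (1)(3^2)(-1) + (-1)(3^5)(0) = -9.

-9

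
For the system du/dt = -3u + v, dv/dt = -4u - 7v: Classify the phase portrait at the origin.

stable improper node

A = [[-3,1],[-4,-7]]; det(A-λI) = λ^2 + 10λ + 25.
repeated λ = -5 with a single eigenvector.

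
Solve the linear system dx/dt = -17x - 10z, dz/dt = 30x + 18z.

Coefficient matrix A = [[-17, -10], [30, 18]].
Characteristic polynomial det(A - λI) = λ^2 - λ - 6 = 0.
Eigenvalues λ = 3, -2.
For λ=3: (A-λI) row 1 is [-20, -10], so an eigenvector is (1, -2).
For λ=-2: (A-λI) row 1 is [-15, -10], so an eigenvector is (2, -3).
General solution: C_1e^(3t)(1,-2) + C_2e^(-2t)(2,-3).

x(t) = C_1e^(3t) + 2C_2e^(-2t), z(t) = -2C_1e^(3t) - 3C_2e^(-2t)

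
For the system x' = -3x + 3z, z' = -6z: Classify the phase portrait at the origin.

stable node

A = [[-3,3],[0,-6]]; det(A-λI) = λ^2 + 9λ + 18.
λ = -6, -3: both negative.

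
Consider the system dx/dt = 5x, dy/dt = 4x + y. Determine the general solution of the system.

Coefficient matrix A = [[5, 0], [4, 1]].
Characteristic polynomial det(A - λI) = λ^2 - 6λ + 5 = 0.
Eigenvalues λ = 1, 5.
For λ=1: (A-λI) row 1 is [4, 0], so an eigenvector is (0, -1).
For λ=5: (A-λI) row 2 is [4, -4], so an eigenvector is (1, 1).
General solution: C_1e^(t)(0,-1) + C_2e^(5t)(1,1).

x(t) = C_2e^(5t), y(t) = -C_1e^(t) + C_2e^(5t)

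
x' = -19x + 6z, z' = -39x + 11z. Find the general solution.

x(t) = -C_1e^(-4t)sin(3t) - C_1e^(-4t)cos(3t) - C_2e^(-4t)sin(3t) + C_2e^(-4t)cos(3t), z(t) = -2C_1e^(-4t)sin(3t) - 3C_1e^(-4t)cos(3t) - 3C_2e^(-4t)sin(3t) + 2C_2e^(-4t)cos(3t)

Coefficient matrix A = [[-19, 6], [-39, 11]].
Characteristic polynomial det(A - λI) = λ^2 + 8λ + 25 = 0.
Eigenvalues λ = -4 ± 3i (complex conjugate pair).
For λ=-4+3i: an eigenvector is (-1,-3) - i(-1,-2) = (-1 + i, -3 + 2i).
A real fundamental pair from Re and Im of e^((-4+3i)t)v: X_1 = e^(-4t)(cos(3t)·(-1,-3) + sin(3t)·(-1,-2)), X_2 = e^(-4t)(sin(3t)·(-1,-3) - cos(3t)·(-1,-2)).
General solution: C_1X_1 + C_2X_2.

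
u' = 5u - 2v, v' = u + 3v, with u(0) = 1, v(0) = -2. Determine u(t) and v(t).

Coefficient matrix A = [[5, -2], [1, 3]].
Characteristic polynomial det(A - λI) = λ^2 - 8λ + 17 = 0.
Eigenvalues λ = 4 ± i (complex conjugate pair).
For λ=4+i: an eigenvector is (-1,-1) - i(1,0) = (-1 - i, -1).
A real fundamental pair from Re and Im of e^((4+i)t)v: X_1 = e^(4t)(cos(t)·(-1,-1) + sin(t)·(1,0)), X_2 = e^(4t)(sin(t)·(-1,-1) - cos(t)·(1,0)).
General solution: C_1X_1 + C_2X_2.
Applying u(0)=1, v(0)=-2 gives C_1=2, C_2=-3.

u(t) = 5e^(4t)sin(t) + e^(4t)cos(t), v(t) = 3e^(4t)sin(t) - 2e^(4t)cos(t)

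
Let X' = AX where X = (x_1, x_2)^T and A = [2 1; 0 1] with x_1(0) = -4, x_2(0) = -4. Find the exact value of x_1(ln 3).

-60

A = [[2,1],[0,1]]; eigenvalues λ = 2, 1.
Eigenvectors: (-1,0) for λ=2, (1,-1) for λ=1.
From the initial condition, c_1 = 8, c_2 = 4.
x_1(ln 3) = (8)(3^2)(-1) + (4)(3^1)(1) = -60.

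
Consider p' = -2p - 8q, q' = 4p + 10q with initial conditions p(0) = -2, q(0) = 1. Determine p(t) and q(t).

Coefficient matrix A = [[-2, -8], [4, 10]].
Characteristic polynomial det(A - λI) = λ^2 - 8λ + 12 = 0.
Eigenvalues λ = 2, 6.
For λ=2: (A-λI) row 1 is [-4, -8], so an eigenvector is (-2, 1).
For λ=6: (A-λI) row 1 is [-8, -8], so an eigenvector is (1, -1).
General solution: c_1e^(2t)(-2,1) + c_2e^(6t)(1,-1).
Applying p(0)=-2, q(0)=1 gives c_1=1, c_2=0.

p(t) = -2e^(2t), q(t) = e^(2t)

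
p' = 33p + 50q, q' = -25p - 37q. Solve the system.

Coefficient matrix A = [[33, 50], [-25, -37]].
Characteristic polynomial det(A - λI) = λ^2 + 4λ + 29 = 0.
Eigenvalues λ = -2 ± 5i (complex conjugate pair).
For λ=-2+5i: an eigenvector is (-1,1) - i(3,-2) = (-1 - 3i, 1 + 2i).
A real fundamental pair from Re and Im of e^((-2+5i)t)v: X_1 = e^(-2t)(cos(5t)·(-1,1) + sin(5t)·(3,-2)), X_2 = e^(-2t)(sin(5t)·(-1,1) - cos(5t)·(3,-2)).
General solution: K_1X_1 + K_2X_2.

p(t) = 3K_1e^(-2t)sin(5t) - K_1e^(-2t)cos(5t) - K_2e^(-2t)sin(5t) - 3K_2e^(-2t)cos(5t), q(t) = -2K_1e^(-2t)sin(5t) + K_1e^(-2t)cos(5t) + K_2e^(-2t)sin(5t) + 2K_2e^(-2t)cos(5t)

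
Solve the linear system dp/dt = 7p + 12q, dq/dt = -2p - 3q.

Coefficient matrix A = [[7, 12], [-2, -3]].
Characteristic polynomial det(A - λI) = λ^2 - 4λ + 3 = 0.
Eigenvalues λ = 3, 1.
For λ=3: (A-λI) row 1 is [4, 12], so an eigenvector is (3, -1).
For λ=1: (A-λI) row 1 is [6, 12], so an eigenvector is (-2, 1).
General solution: C_1e^(3t)(3,-1) + C_2e^(t)(-2,1).

p(t) = 3C_1e^(3t) - 2C_2e^(t), q(t) = -C_1e^(3t) + C_2e^(t)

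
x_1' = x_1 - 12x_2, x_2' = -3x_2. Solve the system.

x_1(t) = -3C_1e^(-3t) - C_2e^(t), x_2(t) = -C_1e^(-3t)

Coefficient matrix A = [[1, -12], [0, -3]].
Characteristic polynomial det(A - λI) = λ^2 + 2λ - 3 = 0.
Eigenvalues λ = -3, 1.
For λ=-3: (A-λI) row 1 is [4, -12], so an eigenvector is (-3, -1).
For λ=1: (A-λI) row 1 is [0, -12], so an eigenvector is (-1, 0).
General solution: C_1e^(-3t)(-3,-1) + C_2e^(t)(-1,0).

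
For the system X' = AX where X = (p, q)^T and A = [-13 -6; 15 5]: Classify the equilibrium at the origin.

A = [[-13,-6],[15,5]]; det(A-λI) = λ^2 + 8λ + 25.
λ = -4 ± 3i: negative real part.

stable spiral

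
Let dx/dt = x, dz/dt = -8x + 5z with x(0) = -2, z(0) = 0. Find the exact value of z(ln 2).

A = [[1,0],[-8,5]]; eigenvalues λ = 1, 5.
Eigenvectors: (-1,-2) for λ=1, (0,-1) for λ=5.
From the initial condition, c_1 = 2, c_2 = -4.
z(ln 2) = (2)(2^1)(-2) + (-4)(2^5)(-1) = 120.

120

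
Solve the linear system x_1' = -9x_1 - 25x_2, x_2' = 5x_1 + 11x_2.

x_1(t) = 2K_1e^(t)sin(5t) - K_1e^(t)cos(5t) - K_2e^(t)sin(5t) - 2K_2e^(t)cos(5t), x_2(t) = -K_1e^(t)sin(5t) + K_2e^(t)cos(5t)

Coefficient matrix A = [[-9, -25], [5, 11]].
Characteristic polynomial det(A - λI) = λ^2 - 2λ + 26 = 0.
Eigenvalues λ = 1 ± 5i (complex conjugate pair).
For λ=1+5i: an eigenvector is (-1,0) - i(2,-1) = (-1 - 2i, 0 + i).
A real fundamental pair from Re and Im of e^((1+5i)t)v: X_1 = e^(t)(cos(5t)·(-1,0) + sin(5t)·(2,-1)), X_2 = e^(t)(sin(5t)·(-1,0) - cos(5t)·(2,-1)).
General solution: K_1X_1 + K_2X_2.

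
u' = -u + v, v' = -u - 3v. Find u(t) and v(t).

u(t) = -C_1e^(-2t) - C_2te^(-2t) - 2C_2e^(-2t), v(t) = C_1e^(-2t) + C_2te^(-2t) + C_2e^(-2t)

Coefficient matrix A = [[-1, 1], [-1, -3]].
Characteristic polynomial det(A - λI) = λ^2 + 4λ + 4 = 0.
Single eigenvalue λ = -2 with algebraic multiplicity 2.
Eigenvector v = (-1,1); generalized eigenvector w with (A-λI)w=v is (-2,1).
General solution: e^(-2t)[C_1·v + C_2·(t·v + w)].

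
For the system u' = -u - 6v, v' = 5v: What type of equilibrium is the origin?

A = [[-1,-6],[0,5]]; det(A-λI) = λ^2 - 4λ - 5.
λ = 5, -1: opposite signs.

saddle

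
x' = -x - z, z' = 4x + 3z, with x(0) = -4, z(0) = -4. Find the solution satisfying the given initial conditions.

x(t) = 12te^(t) - 4e^(t), z(t) = -24te^(t) - 4e^(t)

Coefficient matrix A = [[-1, -1], [4, 3]].
Characteristic polynomial det(A - λI) = λ^2 - 2λ + 1 = 0.
Single eigenvalue λ = 1 with algebraic multiplicity 2.
Eigenvector v = (1,-2); generalized eigenvector w with (A-λI)w=v is (1,-3).
General solution: e^(t)[K_1·v + K_2·(t·v + w)].
Applying x(0)=-4, z(0)=-4 gives K_1=-16, K_2=12.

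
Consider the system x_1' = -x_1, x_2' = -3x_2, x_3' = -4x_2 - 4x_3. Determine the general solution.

Coefficient matrix A = [[-1, 0, 0], [0, -3, 0], [0, -4, -4]].
det(A - λI) = 0 gives eigenvalues λ = -3, -1, -4.
For λ=-3: eigenvector (0,1,-4).
For λ=-1: eigenvector (1,0,0).
For λ=-4: eigenvector (0,0,1).
General solution: c_1e^(-3t)(0,1,-4) + c_2e^(-t)(1,0,0) + c_3e^(-4t)(0,0,1).

x_1(t) = c_2e^(-t), x_2(t) = c_1e^(-3t), x_3(t) = -4c_1e^(-3t) + c_3e^(-4t)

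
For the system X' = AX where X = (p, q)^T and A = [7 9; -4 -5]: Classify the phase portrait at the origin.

A = [[7,9],[-4,-5]]; det(A-λI) = λ^2 - 2λ + 1.
repeated λ = 1 with a single eigenvector.

unstable improper node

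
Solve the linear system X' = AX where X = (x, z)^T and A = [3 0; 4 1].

Coefficient matrix A = [[3, 0], [4, 1]].
Characteristic polynomial det(A - λI) = λ^2 - 4λ + 3 = 0.
Eigenvalues λ = 1, 3.
For λ=1: (A-λI) row 1 is [2, 0], so an eigenvector is (0, -1).
For λ=3: (A-λI) row 2 is [4, -2], so an eigenvector is (-1, -2).
General solution: c_1e^(t)(0,-1) + c_2e^(3t)(-1,-2).

x(t) = -c_2e^(3t), z(t) = -c_1e^(t) - 2c_2e^(3t)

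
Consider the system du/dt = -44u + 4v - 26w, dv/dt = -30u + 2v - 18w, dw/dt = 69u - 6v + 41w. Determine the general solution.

u(t) = 3K_1e^(2t) - 4K_2e^(-2t) + 2K_3e^(-t), v(t) = 2K_1e^(2t) - 3K_2e^(-2t) + 2K_3e^(-t), w(t) = -5K_1e^(2t) + 6K_2e^(-2t) - 3K_3e^(-t)

Coefficient matrix A = [[-44, 4, -26], [-30, 2, -18], [69, -6, 41]].
det(A - λI) = 0 gives eigenvalues λ = 2, -2, -1.
For λ=2: eigenvector (3,2,-5).
For λ=-2: eigenvector (-4,-3,6).
For λ=-1: eigenvector (2,2,-3).
General solution: K_1e^(2t)(3,2,-5) + K_2e^(-2t)(-4,-3,6) + K_3e^(-t)(2,2,-3).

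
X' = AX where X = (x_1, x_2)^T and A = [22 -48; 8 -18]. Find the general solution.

x_1(t) = 3C_1e^(6t) - 2C_2e^(-2t), x_2(t) = C_1e^(6t) - C_2e^(-2t)

Coefficient matrix A = [[22, -48], [8, -18]].
Characteristic polynomial det(A - λI) = λ^2 - 4λ - 12 = 0.
Eigenvalues λ = 6, -2.
For λ=6: (A-λI) row 1 is [16, -48], so an eigenvector is (3, 1).
For λ=-2: (A-λI) row 1 is [24, -48], so an eigenvector is (-2, -1).
General solution: C_1e^(6t)(3,1) + C_2e^(-2t)(-2,-1).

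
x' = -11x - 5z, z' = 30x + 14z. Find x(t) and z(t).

x(t) = -K_1e^(4t) + K_2e^(-t), z(t) = 3K_1e^(4t) - 2K_2e^(-t)

Coefficient matrix A = [[-11, -5], [30, 14]].
Characteristic polynomial det(A - λI) = λ^2 - 3λ - 4 = 0.
Eigenvalues λ = 4, -1.
For λ=4: (A-λI) row 1 is [-15, -5], so an eigenvector is (-1, 3).
For λ=-1: (A-λI) row 1 is [-10, -5], so an eigenvector is (1, -2).
General solution: K_1e^(4t)(-1,3) + K_2e^(-t)(1,-2).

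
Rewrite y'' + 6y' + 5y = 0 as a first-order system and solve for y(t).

Let x_1 = y, x_2 = y'. Then x_1' = x_2 and x_2' = -5x_1 - 6x_2.
A = [[0,1],[-5,-6]]; det(A-λI) = λ^2 + 6λ + 5.
Eigenvalues λ = -1, -5 with eigenvectors (1,-1), (1,-5).

y(t) = c_1e^(-t) + c_2e^(-5t)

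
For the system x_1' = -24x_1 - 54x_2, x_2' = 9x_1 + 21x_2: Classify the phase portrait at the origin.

A = [[-24,-54],[9,21]]; det(A-λI) = λ^2 + 3λ - 18.
λ = 3, -6: opposite signs.

saddle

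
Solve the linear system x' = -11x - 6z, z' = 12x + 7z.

Coefficient matrix A = [[-11, -6], [12, 7]].
Characteristic polynomial det(A - λI) = λ^2 + 4λ - 5 = 0.
Eigenvalues λ = 1, -5.
For λ=1: (A-λI) row 1 is [-12, -6], so an eigenvector is (1, -2).
For λ=-5: (A-λI) row 1 is [-6, -6], so an eigenvector is (-1, 1).
General solution: c_1e^(t)(1,-2) + c_2e^(-5t)(-1,1).

x(t) = c_1e^(t) - c_2e^(-5t), z(t) = -2c_1e^(t) + c_2e^(-5t)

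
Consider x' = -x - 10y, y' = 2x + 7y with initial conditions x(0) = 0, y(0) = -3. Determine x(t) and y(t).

x(t) = 15e^(3t)sin(2t), y(t) = -6e^(3t)sin(2t) - 3e^(3t)cos(2t)

Coefficient matrix A = [[-1, -10], [2, 7]].
Characteristic polynomial det(A - λI) = λ^2 - 6λ + 13 = 0.
Eigenvalues λ = 3 ± 2i (complex conjugate pair).
For λ=3+2i: an eigenvector is (-2,1) - i(-1,0) = (-2 + i, 1).
A real fundamental pair from Re and Im of e^((3+2i)t)v: X_1 = e^(3t)(cos(2t)·(-2,1) + sin(2t)·(-1,0)), X_2 = e^(3t)(sin(2t)·(-2,1) - cos(2t)·(-1,0)).
General solution: c_1X_1 + c_2X_2.
Applying x(0)=0, y(0)=-3 gives c_1=-3, c_2=-6.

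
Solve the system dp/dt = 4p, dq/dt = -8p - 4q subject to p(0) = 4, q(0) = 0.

Coefficient matrix A = [[4, 0], [-8, -4]].
Characteristic polynomial det(A - λI) = λ^2 - 16 = 0.
Eigenvalues λ = 4, -4.
For λ=4: (A-λI) row 2 is [-8, -8], so an eigenvector is (1, -1).
For λ=-4: (A-λI) row 1 is [8, 0], so an eigenvector is (0, -1).
General solution: c_1e^(4t)(1,-1) + c_2e^(-4t)(0,-1).
Applying p(0)=4, q(0)=0 gives c_1=4, c_2=-4.

p(t) = 4e^(4t), q(t) = -4e^(4t) + 4e^(-4t)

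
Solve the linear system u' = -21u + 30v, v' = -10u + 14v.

u(t) = 3c_1e^(-t) + 2c_2e^(-6t), v(t) = 2c_1e^(-t) + c_2e^(-6t)

Coefficient matrix A = [[-21, 30], [-10, 14]].
Characteristic polynomial det(A - λI) = λ^2 + 7λ + 6 = 0.
Eigenvalues λ = -1, -6.
For λ=-1: (A-λI) row 1 is [-20, 30], so an eigenvector is (3, 2).
For λ=-6: (A-λI) row 1 is [-15, 30], so an eigenvector is (2, 1).
General solution: c_1e^(-t)(3,2) + c_2e^(-6t)(2,1).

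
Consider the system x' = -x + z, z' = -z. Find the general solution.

x(t) = -K_1e^(-t) - K_2te^(-t) + 2K_2e^(-t), z(t) = -K_2e^(-t)

Coefficient matrix A = [[-1, 1], [0, -1]].
Characteristic polynomial det(A - λI) = λ^2 + 2λ + 1 = 0.
Single eigenvalue λ = -1 with algebraic multiplicity 2.
Eigenvector v = (-1,0); generalized eigenvector w with (A-λI)w=v is (2,-1).
General solution: e^(-t)[K_1·v + K_2·(t·v + w)].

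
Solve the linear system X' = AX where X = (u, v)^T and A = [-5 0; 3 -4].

Coefficient matrix A = [[-5, 0], [3, -4]].
Characteristic polynomial det(A - λI) = λ^2 + 9λ + 20 = 0.
Eigenvalues λ = -4, -5.
For λ=-4: (A-λI) row 1 is [-1, 0], so an eigenvector is (0, 1).
For λ=-5: (A-λI) row 2 is [3, 1], so an eigenvector is (1, -3).
General solution: C_1e^(-4t)(0,1) + C_2e^(-5t)(1,-3).

u(t) = C_2e^(-5t), v(t) = C_1e^(-4t) - 3C_2e^(-5t)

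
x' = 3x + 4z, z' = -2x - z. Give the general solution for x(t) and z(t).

Coefficient matrix A = [[3, 4], [-2, -1]].
Characteristic polynomial det(A - λI) = λ^2 - 2λ + 5 = 0.
Eigenvalues λ = 1 ± 2i (complex conjugate pair).
For λ=1+2i: an eigenvector is (1,-1) - i(-1,0) = (1 + i, -1).
A real fundamental pair from Re and Im of e^((1+2i)t)v: X_1 = e^(t)(cos(2t)·(1,-1) + sin(2t)·(-1,0)), X_2 = e^(t)(sin(2t)·(1,-1) - cos(2t)·(-1,0)).
General solution: K_1X_1 + K_2X_2.

x(t) = -K_1e^(t)sin(2t) + K_1e^(t)cos(2t) + K_2e^(t)sin(2t) + K_2e^(t)cos(2t), z(t) = -K_1e^(t)cos(2t) - K_2e^(t)sin(2t)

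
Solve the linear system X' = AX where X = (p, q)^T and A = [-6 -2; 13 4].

Coefficient matrix A = [[-6, -2], [13, 4]].
Characteristic polynomial det(A - λI) = λ^2 + 2λ + 2 = 0.
Eigenvalues λ = -1 ± i (complex conjugate pair).
For λ=-1+i: an eigenvector is (-1,3) - i(-1,2) = (-1 + i, 3 - 2i).
A real fundamental pair from Re and Im of e^((-1+i)t)v: X_1 = e^(-t)(cos(t)·(-1,3) + sin(t)·(-1,2)), X_2 = e^(-t)(sin(t)·(-1,3) - cos(t)·(-1,2)).
General solution: K_1X_1 + K_2X_2.

p(t) = -K_1e^(-t)sin(t) - K_1e^(-t)cos(t) - K_2e^(-t)sin(t) + K_2e^(-t)cos(t), q(t) = 2K_1e^(-t)sin(t) + 3K_1e^(-t)cos(t) + 3K_2e^(-t)sin(t) - 2K_2e^(-t)cos(t)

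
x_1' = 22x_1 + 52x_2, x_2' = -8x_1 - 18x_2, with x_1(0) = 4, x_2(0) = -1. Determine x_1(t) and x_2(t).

x_1(t) = 7e^(2t)sin(4t) + 4e^(2t)cos(4t), x_2(t) = -3e^(2t)sin(4t) - e^(2t)cos(4t)

Coefficient matrix A = [[22, 52], [-8, -18]].
Characteristic polynomial det(A - λI) = λ^2 - 4λ + 20 = 0.
Eigenvalues λ = 2 ± 4i (complex conjugate pair).
For λ=2+4i: an eigenvector is (-3,1) - i(-2,1) = (-3 + 2i, 1 - i).
A real fundamental pair from Re and Im of e^((2+4i)t)v: X_1 = e^(2t)(cos(4t)·(-3,1) + sin(4t)·(-2,1)), X_2 = e^(2t)(sin(4t)·(-3,1) - cos(4t)·(-2,1)).
General solution: K_1X_1 + K_2X_2.
Applying x_1(0)=4, x_2(0)=-1 gives K_1=-2, K_2=-1.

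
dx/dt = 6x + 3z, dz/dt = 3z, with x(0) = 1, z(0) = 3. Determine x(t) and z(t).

x(t) = 4e^(6t) - 3e^(3t), z(t) = 3e^(3t)

Coefficient matrix A = [[6, 3], [0, 3]].
Characteristic polynomial det(A - λI) = λ^2 - 9λ + 18 = 0.
Eigenvalues λ = 3, 6.
For λ=3: (A-λI) row 1 is [3, 3], so an eigenvector is (-1, 1).
For λ=6: (A-λI) row 1 is [0, 3], so an eigenvector is (-1, 0).
General solution: K_1e^(3t)(-1,1) + K_2e^(6t)(-1,0).
Applying x(0)=1, z(0)=3 gives K_1=3, K_2=-4.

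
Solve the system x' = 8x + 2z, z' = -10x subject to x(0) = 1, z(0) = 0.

Coefficient matrix A = [[8, 2], [-10, 0]].
Characteristic polynomial det(A - λI) = λ^2 - 8λ + 20 = 0.
Eigenvalues λ = 4 ± 2i (complex conjugate pair).
For λ=4+2i: an eigenvector is (-1,2) - i(0,1) = (-1, 2 - i).
A real fundamental pair from Re and Im of e^((4+2i)t)v: X_1 = e^(4t)(cos(2t)·(-1,2) + sin(2t)·(0,1)), X_2 = e^(4t)(sin(2t)·(-1,2) - cos(2t)·(0,1)).
General solution: c_1X_1 + c_2X_2.
Applying x(0)=1, z(0)=0 gives c_1=-1, c_2=-2.

x(t) = 2e^(4t)sin(2t) + e^(4t)cos(2t), z(t) = -5e^(4t)sin(2t)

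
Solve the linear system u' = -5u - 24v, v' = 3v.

Coefficient matrix A = [[-5, -24], [0, 3]].
Characteristic polynomial det(A - λI) = λ^2 + 2λ - 15 = 0.
Eigenvalues λ = -5, 3.
For λ=-5: (A-λI) row 1 is [0, -24], so an eigenvector is (-1, 0).
For λ=3: (A-λI) row 1 is [-8, -24], so an eigenvector is (-3, 1).
General solution: c_1e^(-5t)(-1,0) + c_2e^(3t)(-3,1).

u(t) = -c_1e^(-5t) - 3c_2e^(3t), v(t) = c_2e^(3t)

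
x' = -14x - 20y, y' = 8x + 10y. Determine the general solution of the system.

Coefficient matrix A = [[-14, -20], [8, 10]].
Characteristic polynomial det(A - λI) = λ^2 + 4λ + 20 = 0.
Eigenvalues λ = -2 ± 4i (complex conjugate pair).
For λ=-2+4i: an eigenvector is (-2,1) - i(1,-1) = (-2 - i, 1 + i).
A real fundamental pair from Re and Im of e^((-2+4i)t)v: X_1 = e^(-2t)(cos(4t)·(-2,1) + sin(4t)·(1,-1)), X_2 = e^(-2t)(sin(4t)·(-2,1) - cos(4t)·(1,-1)).
General solution: K_1X_1 + K_2X_2.

x(t) = K_1e^(-2t)sin(4t) - 2K_1e^(-2t)cos(4t) - 2K_2e^(-2t)sin(4t) - K_2e^(-2t)cos(4t), y(t) = -K_1e^(-2t)sin(4t) + K_1e^(-2t)cos(4t) + K_2e^(-2t)sin(4t) + K_2e^(-2t)cos(4t)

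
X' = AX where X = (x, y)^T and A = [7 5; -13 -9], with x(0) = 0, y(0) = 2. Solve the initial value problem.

x(t) = 10e^(-t)sin(t), y(t) = -16e^(-t)sin(t) + 2e^(-t)cos(t)

Coefficient matrix A = [[7, 5], [-13, -9]].
Characteristic polynomial det(A - λI) = λ^2 + 2λ + 2 = 0.
Eigenvalues λ = -1 ± i (complex conjugate pair).
For λ=-1+i: an eigenvector is (2,-3) - i(1,-2) = (2 - i, -3 + 2i).
A real fundamental pair from Re and Im of e^((-1+i)t)v: X_1 = e^(-t)(cos(t)·(2,-3) + sin(t)·(1,-2)), X_2 = e^(-t)(sin(t)·(2,-3) - cos(t)·(1,-2)).
General solution: K_1X_1 + K_2X_2.
Applying x(0)=0, y(0)=2 gives K_1=2, K_2=4.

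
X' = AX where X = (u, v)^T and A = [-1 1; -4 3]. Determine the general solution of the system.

Coefficient matrix A = [[-1, 1], [-4, 3]].
Characteristic polynomial det(A - λI) = λ^2 - 2λ + 1 = 0.
Single eigenvalue λ = 1 with algebraic multiplicity 2.
Eigenvector v = (1,2); generalized eigenvector w with (A-λI)w=v is (-2,-3).
General solution: e^(t)[c_1·v + c_2·(t·v + w)].

u(t) = c_1e^(t) + c_2te^(t) - 2c_2e^(t), v(t) = 2c_1e^(t) + 2c_2te^(t) - 3c_2e^(t)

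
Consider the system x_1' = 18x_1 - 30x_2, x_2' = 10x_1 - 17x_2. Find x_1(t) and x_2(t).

Coefficient matrix A = [[18, -30], [10, -17]].
Characteristic polynomial det(A - λI) = λ^2 - λ - 6 = 0.
Eigenvalues λ = 3, -2.
For λ=3: (A-λI) row 1 is [15, -30], so an eigenvector is (2, 1).
For λ=-2: (A-λI) row 1 is [20, -30], so an eigenvector is (3, 2).
General solution: C_1e^(3t)(2,1) + C_2e^(-2t)(3,2).

x_1(t) = 2C_1e^(3t) + 3C_2e^(-2t), x_2(t) = C_1e^(3t) + 2C_2e^(-2t)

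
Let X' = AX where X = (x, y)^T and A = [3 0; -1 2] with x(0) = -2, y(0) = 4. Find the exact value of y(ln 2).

24

A = [[3,0],[-1,2]]; eigenvalues λ = 2, 3.
Eigenvectors: (0,1) for λ=2, (-1,1) for λ=3.
From the initial condition, c_1 = 2, c_2 = 2.
y(ln 2) = (2)(2^2)(1) + (2)(2^3)(1) = 24.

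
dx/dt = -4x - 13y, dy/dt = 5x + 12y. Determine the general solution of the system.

x(t) = 2c_1e^(4t)sin(t) + 3c_1e^(4t)cos(t) + 3c_2e^(4t)sin(t) - 2c_2e^(4t)cos(t), y(t) = -c_1e^(4t)sin(t) - 2c_1e^(4t)cos(t) - 2c_2e^(4t)sin(t) + c_2e^(4t)cos(t)

Coefficient matrix A = [[-4, -13], [5, 12]].
Characteristic polynomial det(A - λI) = λ^2 - 8λ + 17 = 0.
Eigenvalues λ = 4 ± i (complex conjugate pair).
For λ=4+i: an eigenvector is (3,-2) - i(2,-1) = (3 - 2i, -2 + i).
A real fundamental pair from Re and Im of e^((4+i)t)v: X_1 = e^(4t)(cos(t)·(3,-2) + sin(t)·(2,-1)), X_2 = e^(4t)(sin(t)·(3,-2) - cos(t)·(2,-1)).
General solution: c_1X_1 + c_2X_2.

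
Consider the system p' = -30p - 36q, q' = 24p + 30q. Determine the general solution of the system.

Coefficient matrix A = [[-30, -36], [24, 30]].
Characteristic polynomial det(A - λI) = λ^2 - 36 = 0.
Eigenvalues λ = -6, 6.
For λ=-6: (A-λI) row 1 is [-24, -36], so an eigenvector is (-3, 2).
For λ=6: (A-λI) row 1 is [-36, -36], so an eigenvector is (1, -1).
General solution: K_1e^(-6t)(-3,2) + K_2e^(6t)(1,-1).

p(t) = -3K_1e^(-6t) + K_2e^(6t), q(t) = 2K_1e^(-6t) - K_2e^(6t)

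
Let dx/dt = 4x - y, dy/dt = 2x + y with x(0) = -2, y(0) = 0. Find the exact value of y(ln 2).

A = [[4,-1],[2,1]]; eigenvalues λ = 2, 3.
Eigenvectors: (1,2) for λ=2, (-1,-1) for λ=3.
From the initial condition, c_1 = 2, c_2 = 4.
y(ln 2) = (2)(2^2)(2) + (4)(2^3)(-1) = -16.

-16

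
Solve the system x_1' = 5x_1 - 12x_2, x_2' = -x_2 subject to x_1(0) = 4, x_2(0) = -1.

Coefficient matrix A = [[5, -12], [0, -1]].
Characteristic polynomial det(A - λI) = λ^2 - 4λ - 5 = 0.
Eigenvalues λ = -1, 5.
For λ=-1: (A-λI) row 1 is [6, -12], so an eigenvector is (2, 1).
For λ=5: (A-λI) row 1 is [0, -12], so an eigenvector is (1, 0).
General solution: c_1e^(-t)(2,1) + c_2e^(5t)(1,0).
Applying x_1(0)=4, x_2(0)=-1 gives c_1=-1, c_2=6.

x_1(t) = 6e^(5t) - 2e^(-t), x_2(t) = -e^(-t)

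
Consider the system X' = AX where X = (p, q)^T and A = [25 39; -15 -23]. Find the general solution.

p(t) = 2K_1e^(t)sin(3t) - 3K_1e^(t)cos(3t) - 3K_2e^(t)sin(3t) - 2K_2e^(t)cos(3t), q(t) = -K_1e^(t)sin(3t) + 2K_1e^(t)cos(3t) + 2K_2e^(t)sin(3t) + K_2e^(t)cos(3t)

Coefficient matrix A = [[25, 39], [-15, -23]].
Characteristic polynomial det(A - λI) = λ^2 - 2λ + 10 = 0.
Eigenvalues λ = 1 ± 3i (complex conjugate pair).
For λ=1+3i: an eigenvector is (-3,2) - i(2,-1) = (-3 - 2i, 2 + i).
A real fundamental pair from Re and Im of e^((1+3i)t)v: X_1 = e^(t)(cos(3t)·(-3,2) + sin(3t)·(2,-1)), X_2 = e^(t)(sin(3t)·(-3,2) - cos(3t)·(2,-1)).
General solution: K_1X_1 + K_2X_2.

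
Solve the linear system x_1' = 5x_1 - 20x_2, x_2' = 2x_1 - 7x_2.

x_1(t) = -3K_1e^(-t)sin(2t) - K_1e^(-t)cos(2t) - K_2e^(-t)sin(2t) + 3K_2e^(-t)cos(2t), x_2(t) = -K_1e^(-t)sin(2t) + K_2e^(-t)cos(2t)

Coefficient matrix A = [[5, -20], [2, -7]].
Characteristic polynomial det(A - λI) = λ^2 + 2λ + 5 = 0.
Eigenvalues λ = -1 ± 2i (complex conjugate pair).
For λ=-1+2i: an eigenvector is (-1,0) - i(-3,-1) = (-1 + 3i, 0 + i).
A real fundamental pair from Re and Im of e^((-1+2i)t)v: X_1 = e^(-t)(cos(2t)·(-1,0) + sin(2t)·(-3,-1)), X_2 = e^(-t)(sin(2t)·(-1,0) - cos(2t)·(-3,-1)).
General solution: K_1X_1 + K_2X_2.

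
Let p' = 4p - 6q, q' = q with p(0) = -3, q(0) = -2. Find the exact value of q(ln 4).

A = [[4,-6],[0,1]]; eigenvalues λ = 4, 1.
Eigenvectors: (-1,0) for λ=4, (-2,-1) for λ=1.
From the initial condition, c_1 = -1, c_2 = 2.
q(ln 4) = (-1)(4^4)(0) + (2)(4^1)(-1) = -8.

-8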